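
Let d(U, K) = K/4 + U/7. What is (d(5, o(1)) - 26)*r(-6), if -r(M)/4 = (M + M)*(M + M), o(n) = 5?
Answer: 96912/7 ≈ 13845.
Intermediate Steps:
r(M) = -16*M² (r(M) = -4*(M + M)*(M + M) = -4*2*M*2*M = -16*M²)
d(U, K) = K/4 + U/7 (d(U, K) = K*(¼) + U*(⅐) = K/4 + U/7)
(d(5, o(1)) - 26)*r(-6) = (((¼)*5 + (⅐)*5) - 26)*(-16*(-6)²) = ((5/4 + 5/7) - 26)*(-16*36) = (55/28 - 26)*(-576) = -673/28*(-576) = 96912/7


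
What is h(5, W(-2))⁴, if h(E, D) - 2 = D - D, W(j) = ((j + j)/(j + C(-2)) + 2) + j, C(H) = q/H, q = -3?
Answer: 16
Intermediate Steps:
C(H) = -3/H
W(j) = 2 + j + 2*j/(3/2 + j) (W(j) = ((j + j)/(j - 3/(-2)) + 2) + j = ((2*j)/(j - 3*(-½)) + 2) + j = ((2*j)/(j + 3/2) + 2) + j = ((2*j)/(3/2 + j) + 2) + j = (2*j/(3/2 + j) + 2) + j = (2 + 2*j/(3/2 + j)) + j = 2 + j + 2*j/(3/2 + j))
h(E, D) = 2 (h(E, D) = 2 + (D - D) = 2 + 0 = 2)
h(5, W(-2))⁴ = 2⁴ = 16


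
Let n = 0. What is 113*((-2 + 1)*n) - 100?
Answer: -100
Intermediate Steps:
113*((-2 + 1)*n) - 100 = 113*((-2 + 1)*0) - 100 = 113*(-1*0) - 100 = 113*0 - 100 = 0 - 100 = -100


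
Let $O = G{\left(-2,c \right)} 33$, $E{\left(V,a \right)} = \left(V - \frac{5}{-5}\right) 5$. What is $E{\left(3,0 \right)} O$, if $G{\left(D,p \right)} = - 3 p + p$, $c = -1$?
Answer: $1320$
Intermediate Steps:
$G{\left(D,p \right)} = - 2 p$
$E{\left(V,a \right)} = 5 + 5 V$ ($E{\left(V,a \right)} = \left(V - -1\right) 5 = \left(V + 1\right) 5 = \left(1 + V\right) 5 = 5 + 5 V$)
$O = 66$ ($O = \left(-2\right) \left(-1\right) 33 = 2 \cdot 33 = 66$)
$E{\left(3,0 \right)} O = \left(5 + 5 \cdot 3\right) 66 = \left(5 + 15\right) 66 = 20 \cdot 66 = 1320$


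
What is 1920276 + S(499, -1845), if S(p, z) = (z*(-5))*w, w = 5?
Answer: 1966401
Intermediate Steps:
S(p, z) = -25*z (S(p, z) = (z*(-5))*5 = -5*z*5 = -25*z)
1920276 + S(499, -1845) = 1920276 - 25*(-1845) = 1920276 + 46125 = 1966401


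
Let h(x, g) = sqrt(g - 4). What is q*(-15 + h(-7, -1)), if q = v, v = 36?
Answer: -540 + 36*I*sqrt(5) ≈ -540.0 + 80.498*I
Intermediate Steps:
h(x, g) = sqrt(-4 + g)
q = 36
q*(-15 + h(-7, -1)) = 36*(-15 + sqrt(-4 - 1)) = 36*(-15 + sqrt(-5)) = 36*(-15 + I*sqrt(5)) = -540 + 36*I*sqrt(5)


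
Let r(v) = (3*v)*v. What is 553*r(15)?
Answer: 373275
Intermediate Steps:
r(v) = 3*v²
553*r(15) = 553*(3*15²) = 553*(3*225) = 553*675 = 373275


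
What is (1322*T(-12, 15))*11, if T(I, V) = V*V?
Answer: 3271950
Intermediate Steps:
T(I, V) = V**2
(1322*T(-12, 15))*11 = (1322*15**2)*11 = (1322*225)*11 = 297450*11 = 3271950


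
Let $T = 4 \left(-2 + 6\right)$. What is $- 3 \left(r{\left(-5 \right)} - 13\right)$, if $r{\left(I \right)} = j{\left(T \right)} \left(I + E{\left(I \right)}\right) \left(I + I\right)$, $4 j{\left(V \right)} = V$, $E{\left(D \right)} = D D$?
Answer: $2439$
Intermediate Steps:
$T = 16$ ($T = 4 \cdot 4 = 16$)
$E{\left(D \right)} = D^{2}$
$j{\left(V \right)} = \frac{V}{4}$
$r{\left(I \right)} = 8 I \left(I + I^{2}\right)$ ($r{\left(I \right)} = \frac{1}{4} \cdot 16 \left(I + I^{2}\right) \left(I + I\right) = 4 \left(I + I^{2}\right) 2 I = 4 \cdot 2 I \left(I + I^{2}\right) = 8 I \left(I + I^{2}\right)$)
$- 3 \left(r{\left(-5 \right)} - 13\right) = - 3 \left(8 \left(-5\right)^{2} \left(1 - 5\right) - 13\right) = - 3 \left(8 \cdot 25 \left(-4\right) - 13\right) = - 3 \left(-800 - 13\right) = \left(-3\right) \left(-813\right) = 2439$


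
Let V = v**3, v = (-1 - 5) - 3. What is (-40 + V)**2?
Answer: 591361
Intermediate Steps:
v = -9 (v = -6 - 3 = -9)
V = -729 (V = (-9)**3 = -729)
(-40 + V)**2 = (-40 - 729)**2 = (-769)**2 = 591361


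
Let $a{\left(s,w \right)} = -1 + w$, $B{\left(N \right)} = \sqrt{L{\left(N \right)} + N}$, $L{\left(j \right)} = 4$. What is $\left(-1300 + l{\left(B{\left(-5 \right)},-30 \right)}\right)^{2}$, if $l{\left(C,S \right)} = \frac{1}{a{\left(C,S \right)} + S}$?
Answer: $\frac{6288648601}{3721} \approx 1.69 \cdot 10^{6}$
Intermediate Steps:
$B{\left(N \right)} = \sqrt{4 + N}$
$l{\left(C,S \right)} = \frac{1}{-1 + 2 S}$ ($l{\left(C,S \right)} = \frac{1}{\left(-1 + S\right) + S} = \frac{1}{-1 + 2 S}$)
$\left(-1300 + l{\left(B{\left(-5 \right)},-30 \right)}\right)^{2} = \left(-1300 + \frac{1}{-1 + 2 \left(-30\right)}\right)^{2} = \left(-1300 + \frac{1}{-1 - 60}\right)^{2} = \left(-1300 + \frac{1}{-61}\right)^{2} = \left(-1300 - \frac{1}{61}\right)^{2} = \left(- \frac{79301}{61}\right)^{2} = \frac{6288648601}{3721}$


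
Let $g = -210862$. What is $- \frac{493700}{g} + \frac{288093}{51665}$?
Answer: $\frac{43127438333}{5447092615} \approx 7.9175$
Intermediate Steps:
$- \frac{493700}{g} + \frac{288093}{51665} = - \frac{493700}{-210862} + \frac{288093}{51665} = \left(-493700\right) \left(- \frac{1}{210862}\right) + 288093 \cdot \frac{1}{51665} = \frac{246850}{105431} + \frac{288093}{51665} = \frac{43127438333}{5447092615}$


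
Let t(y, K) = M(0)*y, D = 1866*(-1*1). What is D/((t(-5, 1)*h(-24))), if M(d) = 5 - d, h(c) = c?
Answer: -311/100 ≈ -3.1100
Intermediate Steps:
D = -1866 (D = 1866*(-1) = -1866)
t(y, K) = 5*y (t(y, K) = (5 - 1*0)*y = (5 + 0)*y = 5*y)
D/((t(-5, 1)*h(-24))) = -1866/((5*(-5))*(-24)) = -1866/((-25*(-24))) = -1866/600 = -1866*1/600 = -311/100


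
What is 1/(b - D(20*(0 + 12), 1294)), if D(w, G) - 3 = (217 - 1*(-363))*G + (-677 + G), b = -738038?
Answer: -1/1489178 ≈ -6.7151e-7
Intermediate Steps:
D(w, G) = -674 + 581*G (D(w, G) = 3 + ((217 - 1*(-363))*G + (-677 + G)) = 3 + ((217 + 363)*G + (-677 + G)) = 3 + (580*G + (-677 + G)) = 3 + (-677 + 581*G) = -674 + 581*G)
1/(b - D(20*(0 + 12), 1294)) = 1/(-738038 - (-674 + 581*1294)) = 1/(-738038 - (-674 + 751814)) = 1/(-738038 - 1*751140) = 1/(-738038 - 751140) = 1/(-1489178) = -1/1489178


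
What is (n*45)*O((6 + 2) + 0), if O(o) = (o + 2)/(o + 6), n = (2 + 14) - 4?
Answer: 2700/7 ≈ 385.71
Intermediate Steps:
n = 12 (n = 16 - 4 = 12)
O(o) = (2 + o)/(6 + o)
(n*45)*O((6 + 2) + 0) = (12*45)*((2 + ((6 + 2) + 0))/(6 + ((6 + 2) + 0))) = 540*((2 + (8 + 0))/(6 + (8 + 0))) = 540*((2 + 8)/(6 + 8)) = 540*(10/14) = 540*((1/14)*10) = 540*(5/7) = 2700/7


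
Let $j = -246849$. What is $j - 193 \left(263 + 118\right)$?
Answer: $-320382$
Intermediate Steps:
$j - 193 \left(263 + 118\right) = -246849 - 193 \left(263 + 118\right) = -246849 - 73533 = -320382$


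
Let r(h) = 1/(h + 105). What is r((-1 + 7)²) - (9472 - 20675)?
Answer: 1579624/141 ≈ 11203.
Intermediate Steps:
r(h) = 1/(105 + h)
r((-1 + 7)²) - (9472 - 20675) = 1/(105 + (-1 + 7)²) - (9472 - 20675) = 1/(105 + 6²) - 1*(-11203) = 1/(105 + 36) + 11203 = 1/141 + 11203 = 1579624/141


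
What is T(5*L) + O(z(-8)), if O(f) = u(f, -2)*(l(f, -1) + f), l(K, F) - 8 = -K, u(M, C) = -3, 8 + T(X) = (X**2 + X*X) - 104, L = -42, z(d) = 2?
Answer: 88064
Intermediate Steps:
T(X) = -112 + 2*X**2 (T(X) = -8 + ((X**2 + X*X) - 104) = -8 + ((X**2 + X**2) - 104) = -8 + (2*X**2 - 104) = -8 + (-104 + 2*X**2) = -112 + 2*X**2)
l(K, F) = 8 - K
O(f) = -24 (O(f) = -3*((8 - f) + f) = -3*8 = -24)
T(5*L) + O(z(-8)) = (-112 + 2*(5*(-42))**2) - 24 = (-112 + 2*(-210)**2) - 24 = (-112 + 2*44100) - 24 = (-112 + 88200) - 24 = 88088 - 24 = 88064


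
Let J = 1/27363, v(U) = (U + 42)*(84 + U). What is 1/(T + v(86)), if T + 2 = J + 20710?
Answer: 27363/1162051885 ≈ 2.3547e-5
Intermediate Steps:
v(U) = (42 + U)*(84 + U)
J = 1/27363 ≈ 3.6546e-5
T = 566633005/27363 (T = -2 + (1/27363 + 20710) = -2 + 566687731/27363 = 566633005/27363 ≈ 20708.)
1/(T + v(86)) = 1/(566633005/27363 + (3528 + 86² + 126*86)) = 1/(566633005/27363 + (3528 + 7396 + 10836)) = 1/(566633005/27363 + 21760) = 1/(1162051885/27363) = 27363/1162051885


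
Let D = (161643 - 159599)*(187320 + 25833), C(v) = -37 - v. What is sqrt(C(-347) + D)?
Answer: 13*sqrt(2578018) ≈ 20873.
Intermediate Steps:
D = 435684732 (D = 2044*213153 = 435684732)
sqrt(C(-347) + D) = sqrt((-37 - 1*(-347)) + 435684732) = sqrt((-37 + 347) + 435684732) = sqrt(310 + 435684732) = sqrt(435685042) = 13*sqrt(2578018)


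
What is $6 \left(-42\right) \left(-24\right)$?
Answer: $6048$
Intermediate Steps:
$6 \left(-42\right) \left(-24\right) = \left(-252\right) \left(-24\right) = 6048$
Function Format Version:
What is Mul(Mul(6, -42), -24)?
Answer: 6048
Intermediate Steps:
Mul(Mul(6, -42), -24) = Mul(-252, -24) = 6048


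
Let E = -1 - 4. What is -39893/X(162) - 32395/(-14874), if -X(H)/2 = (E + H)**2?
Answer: 547594298/183314613 ≈ 2.9872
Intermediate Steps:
E = -5
X(H) = -2*(-5 + H)**2
-39893/X(162) - 32395/(-14874) = -39893*(-1/(2*(-5 + 162)**2)) - 32395/(-14874) = -39893/((-2*157**2)) - 32395*(-1/14874) = -39893/((-2*24649)) + 32395/14874 = -39893/(-49298) + 32395/14874 = -39893*(-1/49298) + 32395/14874 = 39893/49298 + 32395/14874 = 547594298/183314613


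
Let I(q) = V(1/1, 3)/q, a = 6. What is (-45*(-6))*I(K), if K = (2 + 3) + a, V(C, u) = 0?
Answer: 0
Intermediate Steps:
K = 11 (K = (2 + 3) + 6 = 5 + 6 = 11)
I(q) = 0 (I(q) = 0/q = 0)
(-45*(-6))*I(K) = -45*(-6)*0 = 270*0 = 0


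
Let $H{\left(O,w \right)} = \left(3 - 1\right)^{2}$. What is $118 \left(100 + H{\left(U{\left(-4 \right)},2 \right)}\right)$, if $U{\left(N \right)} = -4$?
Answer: $12272$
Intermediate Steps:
$H{\left(O,w \right)} = 4$ ($H{\left(O,w \right)} = 2^{2} = 4$)
$118 \left(100 + H{\left(U{\left(-4 \right)},2 \right)}\right) = 118 \left(100 + 4\right) = 118 \cdot 104 = 12272$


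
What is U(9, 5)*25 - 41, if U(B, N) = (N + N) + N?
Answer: 334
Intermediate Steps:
U(B, N) = 3*N (U(B, N) = 2*N + N = 3*N)
U(9, 5)*25 - 41 = (3*5)*25 - 41 = 15*25 - 41 = 375 - 41 = 334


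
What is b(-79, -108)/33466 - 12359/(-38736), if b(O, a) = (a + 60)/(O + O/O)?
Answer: 2688595855/8426203344 ≈ 0.31908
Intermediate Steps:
b(O, a) = (60 + a)/(1 + O) (b(O, a) = (60 + a)/(O + 1) = (60 + a)/(1 + O))
b(-79, -108)/33466 - 12359/(-38736) = ((60 - 108)/(1 - 79))/33466 - 12359/(-38736) = (-48/(-78))*(1/33466) - 12359*(-1/38736) = -1/78*(-48)*(1/33466) + 12359/38736 = (8/13)*(1/33466) + 12359/38736 = 4/217529 + 12359/38736 = 2688595855/8426203344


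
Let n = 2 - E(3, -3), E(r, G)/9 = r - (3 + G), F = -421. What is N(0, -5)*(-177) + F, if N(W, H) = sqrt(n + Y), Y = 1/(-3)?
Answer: -421 - 118*I*sqrt(57) ≈ -421.0 - 890.88*I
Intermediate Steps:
Y = -1/3 ≈ -0.33333
E(r, G) = -27 - 9*G + 9*r (E(r, G) = 9*(r - (3 + G)) = 9*(r + (-3 - G)) = 9*(-3 + r - G) = -27 - 9*G + 9*r)
n = -25 (n = 2 - (-27 - 9*(-3) + 9*3) = 2 - (-27 + 27 + 27) = 2 - 1*27 = 2 - 27 = -25)
N(W, H) = 2*I*sqrt(57)/3 (N(W, H) = sqrt(-25 - 1/3) = sqrt(-76/3) = 2*I*sqrt(57)/3)
N(0, -5)*(-177) + F = (2*I*sqrt(57)/3)*(-177) - 421 = -118*I*sqrt(57) - 421 = -421 - 118*I*sqrt(57)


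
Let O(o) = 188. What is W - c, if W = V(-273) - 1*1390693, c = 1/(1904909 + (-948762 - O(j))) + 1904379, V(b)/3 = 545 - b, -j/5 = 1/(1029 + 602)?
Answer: -3147607810663/955959 ≈ -3.2926e+6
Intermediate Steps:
j = -5/1631 (j = -5/(1029 + 602) = -5/1631 ≈ -0.0030656)
V(b) = 1635 - 3*b (V(b) = 3*(545 - b) = 1635 - 3*b)
c = 1820508244462/955959 (c = 1/(1904909 + (-948762 - 1*188)) + 1904379 = 1/(1904909 + (-948762 - 188)) + 1904379 = 1/(1904909 - 948950) + 1904379 = 1/955959 + 1904379 = 1820508244462/955959 ≈ 1.9044e+6)
W = -1388239 (W = (1635 - 3*(-273)) - 1*1390693 = (1635 + 819) - 1390693 = 2454 - 1390693 = -1388239)
W - c = -1388239 - 1*1820508244462/955959 = -1388239 - 1820508244462/955959 = -3147607810663/955959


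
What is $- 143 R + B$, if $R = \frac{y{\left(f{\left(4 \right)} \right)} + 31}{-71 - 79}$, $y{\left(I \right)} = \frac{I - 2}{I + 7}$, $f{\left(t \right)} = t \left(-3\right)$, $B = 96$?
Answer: $\frac{96167}{750} \approx 128.22$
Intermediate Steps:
$f{\left(t \right)} = - 3 t$
$y{\left(I \right)} = \frac{-2 + I}{7 + I}$
$R = - \frac{169}{750}$ ($R = \frac{\frac{-2 - 12}{7 - 12} + 31}{-71 - 79} = \frac{\frac{-2 - 12}{7 - 12} + 31}{-150} = \left(\frac{1}{-5} \left(-14\right) + 31\right) \left(- \frac{1}{150}\right) = \left(\left(- \frac{1}{5}\right) \left(-14\right) + 31\right) \left(- \frac{1}{150}\right) = \left(\frac{14}{5} + 31\right) \left(- \frac{1}{150}\right) = \frac{169}{5} \left(- \frac{1}{150}\right) = - \frac{169}{750} \approx -0.22533$)
$- 143 R + B = \left(-143\right) \left(- \frac{169}{750}\right) + 96 = \frac{24167}{750} + 96 = \frac{96167}{750}$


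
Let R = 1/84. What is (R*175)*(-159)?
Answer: -1325/4 ≈ -331.25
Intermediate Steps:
R = 1/84 ≈ 0.011905
(R*175)*(-159) = ((1/84)*175)*(-159) = (25/12)*(-159) = -1325/4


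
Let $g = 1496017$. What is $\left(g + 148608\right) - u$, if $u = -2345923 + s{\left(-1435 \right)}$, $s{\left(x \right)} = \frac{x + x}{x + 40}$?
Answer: $\frac{1113362318}{279} \approx 3.9905 \cdot 10^{6}$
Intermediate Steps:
$s{\left(x \right)} = \frac{2 x}{40 + x}$
$u = - \frac{654511943}{279}$ ($u = -2345923 + 2 \left(-1435\right) \frac{1}{40 - 1435} = -2345923 + 2 \left(-1435\right) \frac{1}{-1395} = -2345923 + 2 \left(-1435\right) \left(- \frac{1}{1395}\right) = -2345923 + \frac{574}{279} = - \frac{654511943}{279} \approx -2.3459 \cdot 10^{6}$)
$\left(g + 148608\right) - u = \left(1496017 + 148608\right) - - \frac{654511943}{279} = 1644625 + \frac{654511943}{279} = \frac{1113362318}{279}$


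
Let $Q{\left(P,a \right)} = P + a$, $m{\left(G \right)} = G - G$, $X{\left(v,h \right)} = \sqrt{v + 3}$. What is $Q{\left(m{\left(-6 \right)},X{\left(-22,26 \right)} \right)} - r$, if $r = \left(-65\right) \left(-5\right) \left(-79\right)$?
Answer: $25675 + i \sqrt{19} \approx 25675.0 + 4.3589 i$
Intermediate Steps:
$X{\left(v,h \right)} = \sqrt{3 + v}$
$m{\left(G \right)} = 0$
$r = -25675$ ($r = 325 \left(-79\right) = -25675$)
$Q{\left(m{\left(-6 \right)},X{\left(-22,26 \right)} \right)} - r = \left(0 + \sqrt{3 - 22}\right) - -25675 = \left(0 + \sqrt{-19}\right) + 25675 = \left(0 + i \sqrt{19}\right) + 25675 = i \sqrt{19} + 25675 = 25675 + i \sqrt{19}$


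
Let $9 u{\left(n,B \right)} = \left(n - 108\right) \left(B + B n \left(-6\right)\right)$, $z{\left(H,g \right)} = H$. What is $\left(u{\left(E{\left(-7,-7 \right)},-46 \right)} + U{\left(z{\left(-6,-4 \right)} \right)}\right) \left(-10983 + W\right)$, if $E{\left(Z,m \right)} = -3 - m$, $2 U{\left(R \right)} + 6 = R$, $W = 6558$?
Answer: $\frac{162376850}{3} \approx 5.4126 \cdot 10^{7}$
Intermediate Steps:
$U{\left(R \right)} = -3 + \frac{R}{2}$
$u{\left(n,B \right)} = \frac{\left(-108 + n\right) \left(B - 6 B n\right)}{9}$ ($u{\left(n,B \right)} = \frac{\left(n - 108\right) \left(B + B n \left(-6\right)\right)}{9} = \frac{\left(-108 + n\right) \left(B - 6 B n\right)}{9}$)
$\left(u{\left(E{\left(-7,-7 \right)},-46 \right)} + U{\left(z{\left(-6,-4 \right)} \right)}\right) \left(-10983 + W\right) = \left(\frac{1}{9} \left(-46\right) \left(-108 - 6 \left(-3 - -7\right)^{2} + 649 \left(-3 - -7\right)\right) + \left(-3 + \frac{1}{2} \left(-6\right)\right)\right) \left(-10983 + 6558\right) = \left(\frac{1}{9} \left(-46\right) \left(-108 - 6 \left(-3 + 7\right)^{2} + 649 \left(-3 + 7\right)\right) - 6\right) \left(-4425\right) = \left(\frac{1}{9} \left(-46\right) \left(-108 - 6 \cdot 4^{2} + 649 \cdot 4\right) - 6\right) \left(-4425\right) = \left(\frac{1}{9} \left(-46\right) \left(-108 - 96 + 2596\right) - 6\right) \left(-4425\right) = \left(\frac{1}{9} \left(-46\right) 2392 - 6\right) \left(-4425\right) = \left(- \frac{110032}{9} - 6\right) \left(-4425\right) = \left(- \frac{110086}{9}\right) \left(-4425\right) = \frac{162376850}{3}$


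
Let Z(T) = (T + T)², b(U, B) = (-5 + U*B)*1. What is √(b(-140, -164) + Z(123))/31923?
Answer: √83471/31923 ≈ 0.0090503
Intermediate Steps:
b(U, B) = -5 + B*U (b(U, B) = (-5 + B*U)*1 = -5 + B*U)
Z(T) = 4*T² (Z(T) = (2*T)² = 4*T²)
√(b(-140, -164) + Z(123))/31923 = √((-5 - 164*(-140)) + 4*123²)/31923 = √((-5 + 22960) + 4*15129)*(1/31923) = √(22955 + 60516)*(1/31923) = √83471*(1/31923) = √83471/31923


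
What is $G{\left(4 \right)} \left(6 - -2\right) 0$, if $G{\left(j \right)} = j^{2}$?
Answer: $0$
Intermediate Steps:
$G{\left(4 \right)} \left(6 - -2\right) 0 = 4^{2} \left(6 - -2\right) 0 = 16 \left(6 + 2\right) 0 = 16 \cdot 8 \cdot 0 = 128 \cdot 0 = 0$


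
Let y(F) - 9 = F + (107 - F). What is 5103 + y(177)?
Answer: 5219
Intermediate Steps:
y(F) = 116 (y(F) = 9 + (F + (107 - F)) = 9 + 107 = 116)
5103 + y(177) = 5103 + 116 = 5219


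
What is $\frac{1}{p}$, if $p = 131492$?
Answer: $\frac{1}{131492} \approx 7.605 \cdot 10^{-6}$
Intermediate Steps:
$\frac{1}{p} = \frac{1}{131492}$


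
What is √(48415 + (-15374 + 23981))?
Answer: √57022 ≈ 238.79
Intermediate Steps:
√(48415 + (-15374 + 23981)) = √(48415 + 8607) = √57022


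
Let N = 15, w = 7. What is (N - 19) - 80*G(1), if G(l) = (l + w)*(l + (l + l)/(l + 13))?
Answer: -5148/7 ≈ -735.43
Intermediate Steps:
G(l) = (7 + l)*(l + 2*l/(13 + l)) (G(l) = (l + 7)*(l + (l + l)/(l + 13)) = (7 + l)*(l + (2*l)/(13 + l)) = (7 + l)*(l + 2*l/(13 + l)))
(N - 19) - 80*G(1) = (15 - 19) - 80*(105 + 1² + 22*1)/(13 + 1) = -4 - 80*(105 + 1 + 22)/14 = -4 - 80*128/14 = -4 - 80*64/7 = -4 - 5120/7 = -5148/7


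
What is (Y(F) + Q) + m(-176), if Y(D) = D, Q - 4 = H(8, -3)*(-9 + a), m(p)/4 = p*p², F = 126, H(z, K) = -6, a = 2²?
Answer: -21806944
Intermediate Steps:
a = 4
m(p) = 4*p³ (m(p) = 4*(p*p²) = 4*p³)
Q = 34 (Q = 4 - 6*(-9 + 4) = 4 - 6*(-5) = 4 + 30 = 34)
(Y(F) + Q) + m(-176) = (126 + 34) + 4*(-176)³ = 160 + 4*(-5451776) = 160 - 21807104 = -21806944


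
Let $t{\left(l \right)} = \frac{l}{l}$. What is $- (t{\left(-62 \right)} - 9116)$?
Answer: $9115$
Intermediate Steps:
$t{\left(l \right)} = 1$
$- (t{\left(-62 \right)} - 9116) = - (1 - 9116) = \left(-1\right) \left(-9115\right) = 9115$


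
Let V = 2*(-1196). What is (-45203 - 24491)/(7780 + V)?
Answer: -34847/2694 ≈ -12.935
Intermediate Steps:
V = -2392
(-45203 - 24491)/(7780 + V) = (-45203 - 24491)/(7780 - 2392) = -69694/5388 = -69694*1/5388 = -34847/2694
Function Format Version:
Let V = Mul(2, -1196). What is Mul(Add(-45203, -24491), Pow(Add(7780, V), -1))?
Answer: Rational(-34847, 2694) ≈ -12.935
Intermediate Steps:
V = -2392
Mul(Add(-45203, -24491), Pow(Add(7780, V), -1)) = Mul(Add(-45203, -24491), Pow(Add(7780, -2392), -1)) = Mul(-69694, Pow(5388, -1)) = Mul(-69694, Rational(1, 5388)) = Rational(-34847, 2694)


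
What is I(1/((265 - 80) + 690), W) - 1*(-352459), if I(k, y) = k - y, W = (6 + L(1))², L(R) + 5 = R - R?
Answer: 308400751/875 ≈ 3.5246e+5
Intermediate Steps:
L(R) = -5 (L(R) = -5 + (R - R) = -5 + 0 = -5)
W = 1 (W = (6 - 5)² = 1² = 1)
I(1/((265 - 80) + 690), W) - 1*(-352459) = (1/((265 - 80) + 690) - 1*1) - 1*(-352459) = (1/(185 + 690) - 1) + 352459 = (1/875 - 1) + 352459 = -874/875 + 352459 = 308400751/875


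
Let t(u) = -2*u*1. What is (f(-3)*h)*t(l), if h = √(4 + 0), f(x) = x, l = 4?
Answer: 48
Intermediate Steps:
t(u) = -2*u
h = 2 (h = √4 = 2)
(f(-3)*h)*t(l) = (-3*2)*(-2*4) = -6*(-8) = 48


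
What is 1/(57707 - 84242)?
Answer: -1/26535 ≈ -3.7686e-5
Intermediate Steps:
1/(57707 - 84242) = 1/(-26535) = -1/26535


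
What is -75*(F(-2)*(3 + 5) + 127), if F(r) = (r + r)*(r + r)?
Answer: -19125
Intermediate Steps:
F(r) = 4*r² (F(r) = (2*r)*(2*r) = 4*r²)
-75*(F(-2)*(3 + 5) + 127) = -75*((4*(-2)²)*(3 + 5) + 127) = -75*((4*4)*8 + 127) = -75*(16*8 + 127) = -75*(128 + 127) = -75*255 = -19125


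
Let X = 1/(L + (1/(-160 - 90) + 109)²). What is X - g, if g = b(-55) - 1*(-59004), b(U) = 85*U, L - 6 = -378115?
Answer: -1243553024188671/22889304499 ≈ -54329.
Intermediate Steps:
L = -378109 (L = 6 - 378115 = -378109)
X = -62500/22889304499 (X = 1/(-378109 + (1/(-160 - 90) + 109)²) = 1/(-378109 + (1/(-250) + 109)²) = 1/(-378109 + (-1/250 + 109)²) = 1/(-378109 + (27249/250)²) = 1/(-378109 + 742508001/62500) = 1/(-22889304499/62500) = -62500/22889304499 ≈ -2.7305e-6)
g = 54329 (g = 85*(-55) - 1*(-59004) = -4675 + 59004 = 54329)
X - g = -62500/22889304499 - 1*54329 = -62500/22889304499 - 54329 = -1243553024188671/22889304499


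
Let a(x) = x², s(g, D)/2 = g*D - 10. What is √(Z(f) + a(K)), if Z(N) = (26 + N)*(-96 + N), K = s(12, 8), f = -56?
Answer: 4*√2134 ≈ 184.78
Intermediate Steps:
s(g, D) = -20 + 2*D*g (s(g, D) = 2*(g*D - 10) = 2*(D*g - 10) = 2*(-10 + D*g) = -20 + 2*D*g)
K = 172 (K = -20 + 2*8*12 = -20 + 192 = 172)
Z(N) = (-96 + N)*(26 + N)
√(Z(f) + a(K)) = √((-2496 + (-56)² - 70*(-56)) + 172²) = √((-2496 + 3136 + 3920) + 29584) = √(4560 + 29584) = √34144 = 4*√2134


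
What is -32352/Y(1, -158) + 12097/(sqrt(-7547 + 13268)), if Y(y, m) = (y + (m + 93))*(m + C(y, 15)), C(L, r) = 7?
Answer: -1011/302 + 12097*sqrt(5721)/5721 ≈ 156.59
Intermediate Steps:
Y(y, m) = (7 + m)*(93 + m + y) (Y(y, m) = (y + (m + 93))*(m + 7) = (y + (93 + m))*(7 + m) = (93 + m + y)*(7 + m) = (7 + m)*(93 + m + y))
-32352/Y(1, -158) + 12097/(sqrt(-7547 + 13268)) = -32352/(651 + (-158)**2 + 7*1 + 100*(-158) - 158*1) + 12097/(sqrt(-7547 + 13268)) = -32352/(651 + 24964 + 7 - 15800 - 158) + 12097/(sqrt(5721)) = -32352/9664 + 12097*(sqrt(5721)/5721) = -32352*1/9664 + 12097*sqrt(5721)/5721 = -1011/302 + 12097*sqrt(5721)/5721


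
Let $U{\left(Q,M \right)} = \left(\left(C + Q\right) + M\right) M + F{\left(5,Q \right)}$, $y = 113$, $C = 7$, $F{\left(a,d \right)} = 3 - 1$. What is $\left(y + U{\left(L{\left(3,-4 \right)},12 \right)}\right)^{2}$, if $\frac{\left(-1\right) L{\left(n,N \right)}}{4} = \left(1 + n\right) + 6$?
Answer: $18769$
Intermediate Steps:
$F{\left(a,d \right)} = 2$
$L{\left(n,N \right)} = -28 - 4 n$ ($L{\left(n,N \right)} = - 4 \left(\left(1 + n\right) + 6\right) = - 4 \left(7 + n\right) = -28 - 4 n$)
$U{\left(Q,M \right)} = 2 + M \left(7 + M + Q\right)$ ($U{\left(Q,M \right)} = \left(\left(7 + Q\right) + M\right) M + 2 = \left(7 + M + Q\right) M + 2 = M \left(7 + M + Q\right) + 2 = 2 + M \left(7 + M + Q\right)$)
$\left(y + U{\left(L{\left(3,-4 \right)},12 \right)}\right)^{2} = \left(113 + \left(2 + 12^{2} + 7 \cdot 12 + 12 \left(-28 - 12\right)\right)\right)^{2} = \left(113 + \left(2 + 144 + 84 + 12 \left(-28 - 12\right)\right)\right)^{2} = \left(113 + \left(2 + 144 + 84 + 12 \left(-40\right)\right)\right)^{2} = \left(113 + \left(2 + 144 + 84 - 480\right)\right)^{2} = \left(113 - 250\right)^{2} = \left(-137\right)^{2} = 18769$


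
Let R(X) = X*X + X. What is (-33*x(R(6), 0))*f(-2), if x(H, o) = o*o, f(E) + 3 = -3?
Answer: 0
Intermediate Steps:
f(E) = -6 (f(E) = -3 - 3 = -6)
R(X) = X + X**2 (R(X) = X**2 + X = X + X**2)
x(H, o) = o**2
(-33*x(R(6), 0))*f(-2) = -33*0**2*(-6) = -33*0*(-6) = 0*(-6) = 0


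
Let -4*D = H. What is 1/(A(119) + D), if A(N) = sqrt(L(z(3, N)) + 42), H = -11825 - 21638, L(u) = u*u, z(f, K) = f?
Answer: 133852/1119771553 - 16*sqrt(51)/1119771553 ≈ 0.00011943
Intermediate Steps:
L(u) = u**2
H = -33463
A(N) = sqrt(51) (A(N) = sqrt(3**2 + 42) = sqrt(9 + 42) = sqrt(51))
D = 33463/4 (D = -1/4*(-33463) = 33463/4 ≈ 8365.8)
1/(A(119) + D) = 1/(sqrt(51) + 33463/4) = 1/(33463/4 + sqrt(51))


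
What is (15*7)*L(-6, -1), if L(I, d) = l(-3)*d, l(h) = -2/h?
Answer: -70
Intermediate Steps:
L(I, d) = 2*d/3 (L(I, d) = (-2/(-3))*d = (-2*(-1/3))*d = 2*d/3)
(15*7)*L(-6, -1) = (15*7)*((2/3)*(-1)) = 105*(-2/3) = -70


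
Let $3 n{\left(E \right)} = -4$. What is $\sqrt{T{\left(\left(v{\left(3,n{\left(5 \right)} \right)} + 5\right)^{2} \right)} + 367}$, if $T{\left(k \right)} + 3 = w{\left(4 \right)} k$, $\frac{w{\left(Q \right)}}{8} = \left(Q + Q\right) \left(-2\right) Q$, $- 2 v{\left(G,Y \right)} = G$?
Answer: $2 i \sqrt{1477} \approx 76.864 i$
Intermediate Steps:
$n{\left(E \right)} = - \frac{4}{3}$ ($n{\left(E \right)} = \frac{1}{3} \left(-4\right) = - \frac{4}{3}$)
$v{\left(G,Y \right)} = - \frac{G}{2}$
$w{\left(Q \right)} = - 32 Q^{2}$ ($w{\left(Q \right)} = 8 \left(Q + Q\right) \left(-2\right) Q = 8 \cdot 2 Q \left(-2\right) Q = 8 - 4 Q Q = 8 \left(- 4 Q^{2}\right) = - 32 Q^{2}$)
$T{\left(k \right)} = -3 - 512 k$ ($T{\left(k \right)} = -3 + - 32 \cdot 4^{2} k = -3 + \left(-32\right) 16 k = -3 - 512 k$)
$\sqrt{T{\left(\left(v{\left(3,n{\left(5 \right)} \right)} + 5\right)^{2} \right)} + 367} = \sqrt{\left(-3 - 512 \left(\left(- \frac{1}{2}\right) 3 + 5\right)^{2}\right) + 367} = \sqrt{\left(-3 - 512 \left(- \frac{3}{2} + 5\right)^{2}\right) + 367} = \sqrt{\left(-3 - 512 \left(\frac{7}{2}\right)^{2}\right) + 367} = \sqrt{\left(-3 - 6272\right) + 367} = \sqrt{-6275 + 367} = \sqrt{-5908} = 2 i \sqrt{1477}$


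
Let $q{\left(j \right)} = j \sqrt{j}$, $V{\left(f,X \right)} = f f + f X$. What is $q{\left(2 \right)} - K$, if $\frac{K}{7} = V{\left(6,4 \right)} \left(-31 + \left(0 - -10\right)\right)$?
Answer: $8820 + 2 \sqrt{2} \approx 8822.8$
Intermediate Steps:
$V{\left(f,X \right)} = f^{2} + X f$
$q{\left(j \right)} = j^{\frac{3}{2}}$
$K = -8820$ ($K = 7 \cdot 6 \left(4 + 6\right) \left(-31 + \left(0 - -10\right)\right) = 7 \cdot 6 \cdot 10 \left(-31 + \left(0 + 10\right)\right) = 7 \cdot 60 \left(-31 + 10\right) = 7 \cdot 60 \left(-21\right) = 7 \left(-1260\right) = -8820$)
$q{\left(2 \right)} - K = 2^{\frac{3}{2}} - -8820 = 2 \sqrt{2} + 8820 = 8820 + 2 \sqrt{2}$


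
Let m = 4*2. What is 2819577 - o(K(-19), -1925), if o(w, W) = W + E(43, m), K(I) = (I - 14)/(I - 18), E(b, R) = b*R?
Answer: 2821158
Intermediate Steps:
m = 8
E(b, R) = R*b
K(I) = (-14 + I)/(-18 + I)
o(w, W) = 344 + W (o(w, W) = W + 8*43 = W + 344 = 344 + W)
2819577 - o(K(-19), -1925) = 2819577 - (344 - 1925) = 2819577 - 1*(-1581) = 2819577 + 1581 = 2821158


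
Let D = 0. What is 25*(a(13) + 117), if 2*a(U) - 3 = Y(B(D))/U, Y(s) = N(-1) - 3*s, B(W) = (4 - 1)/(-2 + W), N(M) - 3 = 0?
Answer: 154425/52 ≈ 2969.7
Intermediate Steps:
N(M) = 3 (N(M) = 3 + 0 = 3)
B(W) = 3/(-2 + W)
Y(s) = 3 - 3*s
a(U) = 3/2 + 15/(4*U) (a(U) = 3/2 + ((3 - 9/(-2 + 0))/U)/2 = 3/2 + ((3 - 9/(-2))/U)/2 = 3/2 + ((3 - 9*(-1)/2)/U)/2 = 3/2 + ((3 - 3*(-3/2))/U)/2 = 3/2 + ((3 + 9/2)/U)/2 = 3/2 + (15/(2*U))/2 = 3/2 + 15/(4*U))
25*(a(13) + 117) = 25*((¾)*(5 + 2*13)/13 + 117) = 25*((¾)*(1/13)*(5 + 26) + 117) = 25*((¾)*(1/13)*31 + 117) = 25*(93/52 + 117) = 25*(6177/52) = 154425/52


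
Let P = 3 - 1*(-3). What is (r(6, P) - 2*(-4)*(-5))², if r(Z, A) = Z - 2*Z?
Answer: 2116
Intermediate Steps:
P = 6 (P = 3 + 3 = 6)
r(Z, A) = -Z (r(Z, A) = Z - 2*Z = -Z)
(r(6, P) - 2*(-4)*(-5))² = (-1*6 - 2*(-4)*(-5))² = (-6 + 8*(-5))² = (-6 - 40)² = (-46)² = 2116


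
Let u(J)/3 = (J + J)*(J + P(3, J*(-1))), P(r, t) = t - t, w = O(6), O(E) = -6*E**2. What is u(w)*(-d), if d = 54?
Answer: -15116544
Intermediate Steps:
w = -216 (w = -6*6**2 = -6*36 = -216)
P(r, t) = 0
u(J) = 6*J**2 (u(J) = 3*((J + J)*(J + 0)) = 3*((2*J)*J) = 3*(2*J**2) = 6*J**2)
u(w)*(-d) = (6*(-216)**2)*(-1*54) = (6*46656)*(-54) = 279936*(-54) = -15116544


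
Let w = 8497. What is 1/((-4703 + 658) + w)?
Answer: 1/4452 ≈ 0.00022462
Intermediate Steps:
1/((-4703 + 658) + w) = 1/((-4703 + 658) + 8497) = 1/(-4045 + 8497) = 1/4452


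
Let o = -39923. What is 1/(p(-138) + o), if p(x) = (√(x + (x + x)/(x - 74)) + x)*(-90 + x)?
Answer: -448327/4169022173 + 684*I*√42665/4169022173 ≈ -0.00010754 + 3.3889e-5*I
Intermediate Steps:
p(x) = (-90 + x)*(x + √(x + 2*x/(-74 + x))) (p(x) = (√(x + (2*x)/(-74 + x)) + x)*(-90 + x) = (√(x + 2*x/(-74 + x)) + x)*(-90 + x) = (x + √(x + 2*x/(-74 + x)))*(-90 + x) = (-90 + x)*(x + √(x + 2*x/(-74 + x))))
1/(p(-138) + o) = 1/(((-138)² - 90*(-138) - 90*6*I*√805*√(-1/(-74 - 138)) - 138*6*I*√805*√(-1/(-74 - 138))) - 39923) = 1/((19044 + 12420 - 90*6*I*√805*√(-1/(-212)) - 138*6*I*√805*√(-1/(-212))) - 39923) = 1/((19044 + 12420 - 90*3*I*√42665/53 - 138*3*I*√42665/53) - 39923) = 1/((19044 + 12420 - 270*I*√42665/53 - 414*I*√42665/53) - 39923) = 1/((31464 - 684*I*√42665/53) - 39923) = 1/(-8459 - 684*I*√42665/53)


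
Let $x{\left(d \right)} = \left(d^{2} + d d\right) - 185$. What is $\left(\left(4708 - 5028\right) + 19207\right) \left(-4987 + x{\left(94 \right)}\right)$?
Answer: $236087500$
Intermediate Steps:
$x{\left(d \right)} = -185 + 2 d^{2}$ ($x{\left(d \right)} = \left(d^{2} + d^{2}\right) - 185 = 2 d^{2} - 185 = -185 + 2 d^{2}$)
$\left(\left(4708 - 5028\right) + 19207\right) \left(-4987 + x{\left(94 \right)}\right) = \left(\left(4708 - 5028\right) + 19207\right) \left(-4987 - \left(185 - 2 \cdot 94^{2}\right)\right) = \left(\left(4708 - 5028\right) + 19207\right) \left(-4987 + \left(-185 + 2 \cdot 8836\right)\right) = \left(-320 + 19207\right) \left(-4987 + \left(-185 + 17672\right)\right) = 18887 \left(-4987 + 17487\right) = 18887 \cdot 12500 = 236087500$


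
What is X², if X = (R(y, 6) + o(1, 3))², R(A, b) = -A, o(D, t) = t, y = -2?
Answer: 625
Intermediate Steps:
X = 25 (X = (-1*(-2) + 3)² = (2 + 3)² = 5² = 25)
X² = 25² = 625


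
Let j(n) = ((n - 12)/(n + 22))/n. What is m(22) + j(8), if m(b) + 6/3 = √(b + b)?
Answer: -121/60 + 2*√11 ≈ 4.6166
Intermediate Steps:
m(b) = -2 + √2*√b (m(b) = -2 + √(b + b) = -2 + √(2*b) = -2 + √2*√b)
j(n) = (-12 + n)/(n*(22 + n)) (j(n) = ((-12 + n)/(22 + n))/n = (-12 + n)/(n*(22 + n)))
m(22) + j(8) = (-2 + √2*√22) + (-12 + 8)/(8*(22 + 8)) = (-2 + 2*√11) + (⅛)*(-4)/30 = (-2 + 2*√11) + (⅛)*(1/30)*(-4) = (-2 + 2*√11) - 1/60 = -121/60 + 2*√11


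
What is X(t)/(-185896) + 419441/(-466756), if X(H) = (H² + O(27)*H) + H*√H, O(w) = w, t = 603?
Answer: -15955521311/5423004586 - 1809*√67/185896 ≈ -3.0218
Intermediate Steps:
X(H) = H² + H^(3/2) + 27*H (X(H) = (H² + 27*H) + H*√H = (H² + 27*H) + H^(3/2) = H² + H^(3/2) + 27*H)
X(t)/(-185896) + 419441/(-466756) = (603² + 603^(3/2) + 27*603)/(-185896) + 419441/(-466756) = (363609 + 1809*√67 + 16281)*(-1/185896) + 419441*(-1/466756) = (379890 + 1809*√67)*(-1/185896) - 419441/466756 = (-189945/92948 - 1809*√67/185896) - 419441/466756 = -15955521311/5423004586 - 1809*√67/185896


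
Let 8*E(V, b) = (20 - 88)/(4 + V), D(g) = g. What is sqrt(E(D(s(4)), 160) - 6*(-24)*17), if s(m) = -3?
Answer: sqrt(9758)/2 ≈ 49.391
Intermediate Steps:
E(V, b) = -17/(2*(4 + V)) (E(V, b) = ((20 - 88)/(4 + V))/8 = (-68/(4 + V))/8 = -17/(2*(4 + V)))
sqrt(E(D(s(4)), 160) - 6*(-24)*17) = sqrt(-17/(8 + 2*(-3)) - 6*(-24)*17) = sqrt(-17/(8 - 6) + 144*17) = sqrt(-17/2 + 2448) = sqrt(4879/2) = sqrt(9758)/2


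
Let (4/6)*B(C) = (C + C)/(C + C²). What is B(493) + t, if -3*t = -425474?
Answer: 210184165/1482 ≈ 1.4182e+5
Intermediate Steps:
t = 425474/3 (t = -⅓*(-425474) = 425474/3 ≈ 1.4182e+5)
B(C) = 3*C/(C + C²) (B(C) = 3*((C + C)/(C + C²))/2 = 3*((2*C)/(C + C²))/2 = 3*(2*C/(C + C²))/2 = 3*C/(C + C²))
B(493) + t = 3/(1 + 493) + 425474/3 = 3/494 + 425474/3 = 210184165/1482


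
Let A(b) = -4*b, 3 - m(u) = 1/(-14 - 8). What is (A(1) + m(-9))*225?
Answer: -4725/22 ≈ -214.77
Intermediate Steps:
m(u) = 67/22 (m(u) = 3 - 1/(-14 - 8) = 3 - 1/(-22) = 3 - 1*(-1/22) = 3 + 1/22 = 67/22)
(A(1) + m(-9))*225 = (-4*1 + 67/22)*225 = (-4 + 67/22)*225 = -21/22*225 = -4725/22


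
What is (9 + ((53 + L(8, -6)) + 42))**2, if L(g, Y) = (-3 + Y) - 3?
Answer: 8464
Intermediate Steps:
L(g, Y) = -6 + Y
(9 + ((53 + L(8, -6)) + 42))**2 = (9 + ((53 + (-6 - 6)) + 42))**2 = (9 + ((53 - 12) + 42))**2 = (9 + (41 + 42))**2 = (9 + 83)**2 = 92**2 = 8464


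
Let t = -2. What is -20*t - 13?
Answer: 27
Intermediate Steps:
-20*t - 13 = -20*(-2) - 13 = -4*(-10) - 13 = 40 - 13 = 27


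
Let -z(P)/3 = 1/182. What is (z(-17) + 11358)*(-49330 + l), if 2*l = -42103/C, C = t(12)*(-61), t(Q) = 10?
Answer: -124319608795041/222040 ≈ -5.5990e+8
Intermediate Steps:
z(P) = -3/182
C = -610 (C = 10*(-61) = -610)
l = 42103/1220 (l = (-42103/(-610))/2 = (-42103*(-1/610))/2 = (½)*(42103/610) = 42103/1220 ≈ 34.511)
(z(-17) + 11358)*(-49330 + l) = (-3/182 + 11358)*(-49330 + 42103/1220) = (2067153/182)*(-60140497/1220) = -124319608795041/222040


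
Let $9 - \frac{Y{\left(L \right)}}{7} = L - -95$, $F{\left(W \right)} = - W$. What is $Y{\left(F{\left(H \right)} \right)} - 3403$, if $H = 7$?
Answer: $-3956$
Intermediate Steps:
$Y{\left(L \right)} = -602 - 7 L$ ($Y{\left(L \right)} = 63 - 7 \left(L - -95\right) = 63 - 7 \left(L + 95\right) = 63 - 7 \left(95 + L\right) = 63 - \left(665 + 7 L\right) = -602 - 7 L$)
$Y{\left(F{\left(H \right)} \right)} - 3403 = \left(-602 - 7 \left(\left(-1\right) 7\right)\right) - 3403 = \left(-602 - -49\right) - 3403 = \left(-602 + 49\right) - 3403 = -553 - 3403 = -3956$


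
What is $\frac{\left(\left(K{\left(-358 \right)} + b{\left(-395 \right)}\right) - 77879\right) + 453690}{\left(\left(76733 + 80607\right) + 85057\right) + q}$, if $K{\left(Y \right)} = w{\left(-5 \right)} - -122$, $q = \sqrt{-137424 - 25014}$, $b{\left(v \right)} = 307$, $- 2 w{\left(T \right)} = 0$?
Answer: $\frac{30399815760}{19585489349} - \frac{376240 i \sqrt{162438}}{58756468047} \approx 1.5522 - 0.0025808 i$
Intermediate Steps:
$w{\left(T \right)} = 0$ ($w{\left(T \right)} = \left(- \frac{1}{2}\right) 0 = 0$)
$q = i \sqrt{162438}$ ($q = \sqrt{-162438} = i \sqrt{162438} \approx 403.04 i$)
$K{\left(Y \right)} = 122$ ($K{\left(Y \right)} = 0 - -122 = 0 + 122 = 122$)
$\frac{\left(\left(K{\left(-358 \right)} + b{\left(-395 \right)}\right) - 77879\right) + 453690}{\left(\left(76733 + 80607\right) + 85057\right) + q} = \frac{\left(\left(122 + 307\right) - 77879\right) + 453690}{\left(\left(76733 + 80607\right) + 85057\right) + i \sqrt{162438}} = \frac{\left(429 - 77879\right) + 453690}{\left(157340 + 85057\right) + i \sqrt{162438}} = \frac{-77450 + 453690}{242397 + i \sqrt{162438}} = \frac{376240}{242397 + i \sqrt{162438}}$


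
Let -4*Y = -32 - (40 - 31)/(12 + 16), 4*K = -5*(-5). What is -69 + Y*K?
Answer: -8287/448 ≈ -18.498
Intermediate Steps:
K = 25/4 (K = (-5*(-5))/4 = (¼)*25 = 25/4 ≈ 6.2500)
Y = 905/112 (Y = -(-32 - (40 - 31)/(12 + 16))/4 = -(-32 - 9/28)/4 = -¼*(-905/28) = 905/112 ≈ 8.0804)
-69 + Y*K = -69 + (905/112)*(25/4) = -69 + 22625/448 = -8287/448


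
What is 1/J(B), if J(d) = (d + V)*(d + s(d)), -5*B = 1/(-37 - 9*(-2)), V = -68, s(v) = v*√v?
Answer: -857375/607146 + 9025*√95/607146 ≈ -1.2673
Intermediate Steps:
s(v) = v^(3/2)
B = 1/95 (B = -1/(5*(-37 - 9*(-2))) = -1/(5*(-37 + 18)) = -⅕/(-19) = -⅕*(-1/19) = 1/95 ≈ 0.010526)
J(d) = (-68 + d)*(d + d^(3/2)) (J(d) = (d - 68)*(d + d^(3/2)) = (-68 + d)*(d + d^(3/2)))
1/J(B) = 1/((1/95)² + (1/95)^(5/2) - 68*1/95 - 68*√95/9025) = 1/(1/9025 + √95/857375 - 68/95 - 68*√95/9025) = 1/(-6459/9025 - 6459*√95/857375)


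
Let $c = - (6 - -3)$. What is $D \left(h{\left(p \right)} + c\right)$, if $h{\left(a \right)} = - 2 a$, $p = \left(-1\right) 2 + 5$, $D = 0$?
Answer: $0$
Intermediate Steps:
$p = 3$ ($p = -2 + 5 = 3$)
$c = -9$ ($c = - (6 + 3) = \left(-1\right) 9 = -9$)
$D \left(h{\left(p \right)} + c\right) = 0 \left(\left(-2\right) 3 - 9\right) = 0 \left(-6 - 9\right) = 0 \left(-15\right) = 0$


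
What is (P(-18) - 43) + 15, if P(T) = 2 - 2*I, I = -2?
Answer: -22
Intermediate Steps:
P(T) = 6 (P(T) = 2 - 2*(-2) = 2 + 4 = 6)
(P(-18) - 43) + 15 = (6 - 43) + 15 = -37 + 15 = -22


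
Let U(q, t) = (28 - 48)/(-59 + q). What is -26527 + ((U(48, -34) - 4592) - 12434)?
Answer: -479063/11 ≈ -43551.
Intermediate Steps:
U(q, t) = -20/(-59 + q)
-26527 + ((U(48, -34) - 4592) - 12434) = -26527 + ((-20/(-59 + 48) - 4592) - 12434) = -26527 + ((-20/(-11) - 4592) - 12434) = -26527 + ((-20*(-1/11) - 4592) - 12434) = -26527 + ((20/11 - 4592) - 12434) = -26527 + (-50492/11 - 12434) = -26527 - 187266/11 = -479063/11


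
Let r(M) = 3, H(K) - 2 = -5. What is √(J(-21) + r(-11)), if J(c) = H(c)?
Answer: 0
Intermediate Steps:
H(K) = -3 (H(K) = 2 - 5 = -3)
J(c) = -3
√(J(-21) + r(-11)) = √(-3 + 3) = √0 = 0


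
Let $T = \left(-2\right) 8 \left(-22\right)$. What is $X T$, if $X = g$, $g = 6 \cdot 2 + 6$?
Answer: $6336$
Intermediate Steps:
$T = 352$ ($T = \left(-16\right) \left(-22\right) = 352$)
$g = 18$ ($g = 12 + 6 = 18$)
$X = 18$
$X T = 18 \cdot 352 = 6336$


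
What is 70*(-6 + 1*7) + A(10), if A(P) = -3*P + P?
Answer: 50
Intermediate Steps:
A(P) = -2*P
70*(-6 + 1*7) + A(10) = 70*(-6 + 1*7) - 2*10 = 70*(-6 + 7) - 20 = 70*1 - 20 = 70 - 20 = 50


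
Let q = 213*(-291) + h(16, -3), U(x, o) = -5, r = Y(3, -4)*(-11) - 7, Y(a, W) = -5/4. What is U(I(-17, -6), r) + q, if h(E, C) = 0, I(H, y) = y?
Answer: -61988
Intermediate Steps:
Y(a, W) = -5/4 (Y(a, W) = -5*1/4 = -5/4)
r = 27/4 (r = -5/4*(-11) - 7 = 55/4 - 7 = 27/4 ≈ 6.7500)
q = -61983 (q = 213*(-291) + 0 = -61983 + 0 = -61983)
U(I(-17, -6), r) + q = -5 - 61983 = -61988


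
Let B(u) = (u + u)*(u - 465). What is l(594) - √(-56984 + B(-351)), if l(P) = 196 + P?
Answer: 790 - 2*√128962 ≈ 71.774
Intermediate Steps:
B(u) = 2*u*(-465 + u) (B(u) = (2*u)*(-465 + u) = 2*u*(-465 + u))
l(594) - √(-56984 + B(-351)) = (196 + 594) - √(-56984 + 2*(-351)*(-465 - 351)) = 790 - √(-56984 + 2*(-351)*(-816)) = 790 - √(-56984 + 572832) = 790 - √515848 = 790 - 2*√128962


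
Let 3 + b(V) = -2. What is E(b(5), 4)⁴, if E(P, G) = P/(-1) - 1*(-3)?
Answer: 4096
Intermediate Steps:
b(V) = -5 (b(V) = -3 - 2 = -5)
E(P, G) = 3 - P (E(P, G) = P*(-1) + 3 = -P + 3 = 3 - P)
E(b(5), 4)⁴ = (3 - 1*(-5))⁴ = (3 + 5)⁴ = 8⁴ = 4096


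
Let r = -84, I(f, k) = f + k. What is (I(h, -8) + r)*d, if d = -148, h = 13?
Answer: 11692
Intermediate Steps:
(I(h, -8) + r)*d = ((13 - 8) - 84)*(-148) = (5 - 84)*(-148) = -79*(-148) = 11692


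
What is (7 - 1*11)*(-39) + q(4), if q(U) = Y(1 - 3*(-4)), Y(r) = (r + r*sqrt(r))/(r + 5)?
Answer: 2821/18 + 13*sqrt(13)/18 ≈ 159.33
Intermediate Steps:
Y(r) = (r + r**(3/2))/(5 + r)
q(U) = 13/18 + 13*sqrt(13)/18 (q(U) = ((1 - 3*(-4)) + (1 - 3*(-4))**(3/2))/(5 + (1 - 3*(-4))) = ((1 + 12) + (1 + 12)**(3/2))/(5 + (1 + 12)) = (13 + 13**(3/2))/(5 + 13) = (13 + 13*sqrt(13))/18 = 13/18 + 13*sqrt(13)/18)
(7 - 1*11)*(-39) + q(4) = (7 - 1*11)*(-39) + (13/18 + 13*sqrt(13)/18) = (7 - 11)*(-39) + (13/18 + 13*sqrt(13)/18) = -4*(-39) + (13/18 + 13*sqrt(13)/18) = 156 + (13/18 + 13*sqrt(13)/18) = 2821/18 + 13*sqrt(13)/18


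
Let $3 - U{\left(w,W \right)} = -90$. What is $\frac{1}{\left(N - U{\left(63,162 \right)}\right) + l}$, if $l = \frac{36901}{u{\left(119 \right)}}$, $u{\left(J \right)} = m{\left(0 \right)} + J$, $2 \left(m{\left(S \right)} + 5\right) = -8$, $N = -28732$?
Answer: $- \frac{110}{3133849} \approx -3.5101 \cdot 10^{-5}$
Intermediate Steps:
$m{\left(S \right)} = -9$ ($m{\left(S \right)} = -5 + \frac{1}{2} \left(-8\right) = -5 - 4 = -9$)
$U{\left(w,W \right)} = 93$ ($U{\left(w,W \right)} = 3 - -90 = 3 + 90 = 93$)
$u{\left(J \right)} = -9 + J$
$l = \frac{36901}{110}$ ($l = \frac{36901}{-9 + 119} = \frac{36901}{110} \approx 335.46$)
$\frac{1}{\left(N - U{\left(63,162 \right)}\right) + l} = \frac{1}{\left(-28732 - 93\right) + \frac{36901}{110}} = \frac{1}{-28825 + \frac{36901}{110}} = \frac{1}{- \frac{3133849}{110}} = - \frac{110}{3133849}$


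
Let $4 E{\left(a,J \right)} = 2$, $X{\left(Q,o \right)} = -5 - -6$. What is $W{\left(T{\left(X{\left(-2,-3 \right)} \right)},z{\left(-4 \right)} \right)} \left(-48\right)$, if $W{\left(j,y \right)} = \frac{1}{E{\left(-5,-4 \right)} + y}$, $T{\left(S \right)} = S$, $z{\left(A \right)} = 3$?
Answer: $- \frac{96}{7} \approx -13.714$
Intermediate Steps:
$X{\left(Q,o \right)} = 1$ ($X{\left(Q,o \right)} = -5 + 6 = 1$)
$E{\left(a,J \right)} = \frac{1}{2}$ ($E{\left(a,J \right)} = \frac{1}{4} \cdot 2 = \frac{1}{2}$)
$W{\left(j,y \right)} = \frac{1}{\frac{1}{2} + y}$
$W{\left(T{\left(X{\left(-2,-3 \right)} \right)},z{\left(-4 \right)} \right)} \left(-48\right) = \frac{2}{1 + 2 \cdot 3} \left(-48\right) = \frac{2}{1 + 6} \left(-48\right) = \frac{2}{7} \left(-48\right) = - \frac{96}{7}$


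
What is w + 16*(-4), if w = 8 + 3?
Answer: -53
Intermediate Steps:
w = 11
w + 16*(-4) = 11 + 16*(-4) = 11 - 64 = -53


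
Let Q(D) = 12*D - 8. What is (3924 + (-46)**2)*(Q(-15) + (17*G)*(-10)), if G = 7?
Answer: -8323120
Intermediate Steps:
Q(D) = -8 + 12*D
(3924 + (-46)**2)*(Q(-15) + (17*G)*(-10)) = (3924 + (-46)**2)*((-8 + 12*(-15)) + (17*7)*(-10)) = (3924 + 2116)*((-8 - 180) + 119*(-10)) = 6040*(-188 - 1190) = 6040*(-1378) = -8323120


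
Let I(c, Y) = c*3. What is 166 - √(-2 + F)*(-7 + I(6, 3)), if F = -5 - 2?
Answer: 166 - 33*I ≈ 166.0 - 33.0*I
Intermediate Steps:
F = -7
I(c, Y) = 3*c
166 - √(-2 + F)*(-7 + I(6, 3)) = 166 - √(-2 - 7)*(-7 + 3*6) = 166 - √(-9)*(-7 + 18) = 166 - 3*I*11 = 166 - 33*I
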